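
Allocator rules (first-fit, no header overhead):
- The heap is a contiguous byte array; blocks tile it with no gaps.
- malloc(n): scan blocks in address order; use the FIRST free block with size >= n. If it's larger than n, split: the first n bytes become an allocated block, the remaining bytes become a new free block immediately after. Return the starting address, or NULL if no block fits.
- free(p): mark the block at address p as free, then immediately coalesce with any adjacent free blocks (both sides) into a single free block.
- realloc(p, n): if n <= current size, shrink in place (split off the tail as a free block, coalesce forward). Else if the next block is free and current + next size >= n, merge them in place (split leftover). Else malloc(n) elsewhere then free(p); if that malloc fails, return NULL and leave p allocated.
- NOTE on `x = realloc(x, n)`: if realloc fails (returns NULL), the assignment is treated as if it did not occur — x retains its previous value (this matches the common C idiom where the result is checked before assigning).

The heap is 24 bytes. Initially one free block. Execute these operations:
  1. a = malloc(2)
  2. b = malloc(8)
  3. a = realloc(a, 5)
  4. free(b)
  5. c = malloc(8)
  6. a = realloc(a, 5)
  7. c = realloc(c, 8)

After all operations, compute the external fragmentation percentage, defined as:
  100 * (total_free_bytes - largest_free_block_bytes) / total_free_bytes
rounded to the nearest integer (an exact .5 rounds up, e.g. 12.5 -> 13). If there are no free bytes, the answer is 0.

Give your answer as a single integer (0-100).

Answer: 18

Derivation:
Op 1: a = malloc(2) -> a = 0; heap: [0-1 ALLOC][2-23 FREE]
Op 2: b = malloc(8) -> b = 2; heap: [0-1 ALLOC][2-9 ALLOC][10-23 FREE]
Op 3: a = realloc(a, 5) -> a = 10; heap: [0-1 FREE][2-9 ALLOC][10-14 ALLOC][15-23 FREE]
Op 4: free(b) -> (freed b); heap: [0-9 FREE][10-14 ALLOC][15-23 FREE]
Op 5: c = malloc(8) -> c = 0; heap: [0-7 ALLOC][8-9 FREE][10-14 ALLOC][15-23 FREE]
Op 6: a = realloc(a, 5) -> a = 10; heap: [0-7 ALLOC][8-9 FREE][10-14 ALLOC][15-23 FREE]
Op 7: c = realloc(c, 8) -> c = 0; heap: [0-7 ALLOC][8-9 FREE][10-14 ALLOC][15-23 FREE]
Free blocks: [2 9] total_free=11 largest=9 -> 100*(11-9)/11 = 200/11 ≈ 18.182 -> rounds to 18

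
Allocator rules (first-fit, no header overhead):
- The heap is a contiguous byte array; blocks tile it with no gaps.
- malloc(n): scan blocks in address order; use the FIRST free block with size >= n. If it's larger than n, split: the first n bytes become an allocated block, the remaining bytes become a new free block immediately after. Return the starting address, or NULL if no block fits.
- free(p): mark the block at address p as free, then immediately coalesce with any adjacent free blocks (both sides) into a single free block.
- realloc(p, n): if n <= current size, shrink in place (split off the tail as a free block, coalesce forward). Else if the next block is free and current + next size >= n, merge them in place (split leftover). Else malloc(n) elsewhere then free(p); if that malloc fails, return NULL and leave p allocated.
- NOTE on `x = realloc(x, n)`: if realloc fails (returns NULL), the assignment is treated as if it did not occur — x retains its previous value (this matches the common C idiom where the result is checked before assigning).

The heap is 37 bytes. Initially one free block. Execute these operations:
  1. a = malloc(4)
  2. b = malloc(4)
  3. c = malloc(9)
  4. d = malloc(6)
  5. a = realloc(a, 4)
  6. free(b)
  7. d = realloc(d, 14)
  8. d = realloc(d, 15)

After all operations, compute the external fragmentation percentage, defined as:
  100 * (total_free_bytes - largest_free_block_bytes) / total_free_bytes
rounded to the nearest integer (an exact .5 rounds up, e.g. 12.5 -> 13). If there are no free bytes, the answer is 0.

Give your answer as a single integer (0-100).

Op 1: a = malloc(4) -> a = 0; heap: [0-3 ALLOC][4-36 FREE]
Op 2: b = malloc(4) -> b = 4; heap: [0-3 ALLOC][4-7 ALLOC][8-36 FREE]
Op 3: c = malloc(9) -> c = 8; heap: [0-3 ALLOC][4-7 ALLOC][8-16 ALLOC][17-36 FREE]
Op 4: d = malloc(6) -> d = 17; heap: [0-3 ALLOC][4-7 ALLOC][8-16 ALLOC][17-22 ALLOC][23-36 FREE]
Op 5: a = realloc(a, 4) -> a = 0; heap: [0-3 ALLOC][4-7 ALLOC][8-16 ALLOC][17-22 ALLOC][23-36 FREE]
Op 6: free(b) -> (freed b); heap: [0-3 ALLOC][4-7 FREE][8-16 ALLOC][17-22 ALLOC][23-36 FREE]
Op 7: d = realloc(d, 14) -> d = 17; heap: [0-3 ALLOC][4-7 FREE][8-16 ALLOC][17-30 ALLOC][31-36 FREE]
Op 8: d = realloc(d, 15) -> d = 17; heap: [0-3 ALLOC][4-7 FREE][8-16 ALLOC][17-31 ALLOC][32-36 FREE]
Free blocks: [4 5] total_free=9 largest=5 -> 100*(9-5)/9 = 400/9 ≈ 44.444 -> rounds to 44

Answer: 44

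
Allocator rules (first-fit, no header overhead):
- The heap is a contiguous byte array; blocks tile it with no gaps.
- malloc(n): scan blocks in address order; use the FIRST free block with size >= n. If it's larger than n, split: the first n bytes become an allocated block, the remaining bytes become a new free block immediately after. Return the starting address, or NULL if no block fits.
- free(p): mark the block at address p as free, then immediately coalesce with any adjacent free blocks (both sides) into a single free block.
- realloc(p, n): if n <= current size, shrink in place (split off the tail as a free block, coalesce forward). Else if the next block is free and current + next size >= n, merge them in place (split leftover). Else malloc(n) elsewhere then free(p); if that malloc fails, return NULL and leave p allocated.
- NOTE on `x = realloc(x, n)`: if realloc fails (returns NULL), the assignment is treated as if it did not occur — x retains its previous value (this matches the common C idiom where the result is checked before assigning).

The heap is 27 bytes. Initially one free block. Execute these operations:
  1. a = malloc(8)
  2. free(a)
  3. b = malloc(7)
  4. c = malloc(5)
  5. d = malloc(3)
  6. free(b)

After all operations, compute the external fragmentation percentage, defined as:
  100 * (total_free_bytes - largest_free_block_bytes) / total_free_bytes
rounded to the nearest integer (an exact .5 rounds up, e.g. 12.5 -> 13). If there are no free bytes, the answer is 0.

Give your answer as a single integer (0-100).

Op 1: a = malloc(8) -> a = 0; heap: [0-7 ALLOC][8-26 FREE]
Op 2: free(a) -> (freed a); heap: [0-26 FREE]
Op 3: b = malloc(7) -> b = 0; heap: [0-6 ALLOC][7-26 FREE]
Op 4: c = malloc(5) -> c = 7; heap: [0-6 ALLOC][7-11 ALLOC][12-26 FREE]
Op 5: d = malloc(3) -> d = 12; heap: [0-6 ALLOC][7-11 ALLOC][12-14 ALLOC][15-26 FREE]
Op 6: free(b) -> (freed b); heap: [0-6 FREE][7-11 ALLOC][12-14 ALLOC][15-26 FREE]
Free blocks: [7 12] total_free=19 largest=12 -> 100*(19-12)/19 = 700/19 ≈ 36.842 -> rounds to 37

Answer: 37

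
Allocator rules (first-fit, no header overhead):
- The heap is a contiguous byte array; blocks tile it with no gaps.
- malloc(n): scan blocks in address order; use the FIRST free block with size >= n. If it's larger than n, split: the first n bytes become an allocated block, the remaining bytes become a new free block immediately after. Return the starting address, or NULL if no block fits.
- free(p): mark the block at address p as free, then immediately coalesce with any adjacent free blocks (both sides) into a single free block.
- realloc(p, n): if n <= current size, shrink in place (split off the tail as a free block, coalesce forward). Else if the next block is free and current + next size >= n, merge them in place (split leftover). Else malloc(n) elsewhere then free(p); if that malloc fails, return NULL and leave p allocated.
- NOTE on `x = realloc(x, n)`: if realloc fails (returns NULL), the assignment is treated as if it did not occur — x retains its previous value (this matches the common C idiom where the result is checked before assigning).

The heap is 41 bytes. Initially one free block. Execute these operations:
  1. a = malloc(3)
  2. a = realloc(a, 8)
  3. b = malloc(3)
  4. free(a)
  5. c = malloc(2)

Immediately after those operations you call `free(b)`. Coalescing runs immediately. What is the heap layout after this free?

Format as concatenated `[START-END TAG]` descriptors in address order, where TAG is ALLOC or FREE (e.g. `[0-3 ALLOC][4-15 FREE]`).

Answer: [0-1 ALLOC][2-40 FREE]

Derivation:
Op 1: a = malloc(3) -> a = 0; heap: [0-2 ALLOC][3-40 FREE]
Op 2: a = realloc(a, 8) -> a = 0; heap: [0-7 ALLOC][8-40 FREE]
Op 3: b = malloc(3) -> b = 8; heap: [0-7 ALLOC][8-10 ALLOC][11-40 FREE]
Op 4: free(a) -> (freed a); heap: [0-7 FREE][8-10 ALLOC][11-40 FREE]
Op 5: c = malloc(2) -> c = 0; heap: [0-1 ALLOC][2-7 FREE][8-10 ALLOC][11-40 FREE]
free(b): b = 8 -> block [8-10 ALLOC]; mark free, coalesce with adjacent free neighbors -> [0-1 ALLOC][2-40 FREE]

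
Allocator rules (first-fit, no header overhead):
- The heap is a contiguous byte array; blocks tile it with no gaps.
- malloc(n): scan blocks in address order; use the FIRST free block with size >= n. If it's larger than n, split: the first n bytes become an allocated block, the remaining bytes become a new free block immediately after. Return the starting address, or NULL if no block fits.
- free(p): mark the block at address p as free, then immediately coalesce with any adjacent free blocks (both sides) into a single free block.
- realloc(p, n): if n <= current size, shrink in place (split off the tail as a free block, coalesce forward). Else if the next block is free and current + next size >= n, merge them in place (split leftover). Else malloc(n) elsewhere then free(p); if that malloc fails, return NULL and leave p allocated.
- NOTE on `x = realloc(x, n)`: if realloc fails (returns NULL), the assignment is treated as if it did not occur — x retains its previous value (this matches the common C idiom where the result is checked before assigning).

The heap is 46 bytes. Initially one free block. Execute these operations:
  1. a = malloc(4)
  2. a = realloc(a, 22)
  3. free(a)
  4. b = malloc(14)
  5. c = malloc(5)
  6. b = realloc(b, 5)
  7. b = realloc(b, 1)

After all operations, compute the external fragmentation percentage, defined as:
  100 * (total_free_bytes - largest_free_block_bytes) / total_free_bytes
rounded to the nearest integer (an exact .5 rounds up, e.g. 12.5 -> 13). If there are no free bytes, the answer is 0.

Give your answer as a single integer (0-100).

Answer: 33

Derivation:
Op 1: a = malloc(4) -> a = 0; heap: [0-3 ALLOC][4-45 FREE]
Op 2: a = realloc(a, 22) -> a = 0; heap: [0-21 ALLOC][22-45 FREE]
Op 3: free(a) -> (freed a); heap: [0-45 FREE]
Op 4: b = malloc(14) -> b = 0; heap: [0-13 ALLOC][14-45 FREE]
Op 5: c = malloc(5) -> c = 14; heap: [0-13 ALLOC][14-18 ALLOC][19-45 FREE]
Op 6: b = realloc(b, 5) -> b = 0; heap: [0-4 ALLOC][5-13 FREE][14-18 ALLOC][19-45 FREE]
Op 7: b = realloc(b, 1) -> b = 0; heap: [0-0 ALLOC][1-13 FREE][14-18 ALLOC][19-45 FREE]
Free blocks: [13 27] total_free=40 largest=27 -> 100*(40-27)/40 = 1300/40 = 32.5 -> rounds to 33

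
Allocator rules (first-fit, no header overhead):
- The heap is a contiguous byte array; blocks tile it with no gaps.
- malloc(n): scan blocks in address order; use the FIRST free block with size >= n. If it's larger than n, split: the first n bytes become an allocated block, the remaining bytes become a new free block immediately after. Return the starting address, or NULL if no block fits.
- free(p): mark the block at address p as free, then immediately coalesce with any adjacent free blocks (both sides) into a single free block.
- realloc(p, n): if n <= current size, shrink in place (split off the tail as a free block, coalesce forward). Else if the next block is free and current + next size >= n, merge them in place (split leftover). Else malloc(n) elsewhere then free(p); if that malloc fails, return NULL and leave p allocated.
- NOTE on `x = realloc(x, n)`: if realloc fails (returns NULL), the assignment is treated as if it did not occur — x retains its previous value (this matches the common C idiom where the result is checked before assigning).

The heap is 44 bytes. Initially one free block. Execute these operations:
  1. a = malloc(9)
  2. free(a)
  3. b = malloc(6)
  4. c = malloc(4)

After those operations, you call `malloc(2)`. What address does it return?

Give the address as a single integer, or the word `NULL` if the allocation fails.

Answer: 10

Derivation:
Op 1: a = malloc(9) -> a = 0; heap: [0-8 ALLOC][9-43 FREE]
Op 2: free(a) -> (freed a); heap: [0-43 FREE]
Op 3: b = malloc(6) -> b = 0; heap: [0-5 ALLOC][6-43 FREE]
Op 4: c = malloc(4) -> c = 6; heap: [0-5 ALLOC][6-9 ALLOC][10-43 FREE]
malloc(2): first-fit scan over [0-5 ALLOC][6-9 ALLOC][10-43 FREE] -> 10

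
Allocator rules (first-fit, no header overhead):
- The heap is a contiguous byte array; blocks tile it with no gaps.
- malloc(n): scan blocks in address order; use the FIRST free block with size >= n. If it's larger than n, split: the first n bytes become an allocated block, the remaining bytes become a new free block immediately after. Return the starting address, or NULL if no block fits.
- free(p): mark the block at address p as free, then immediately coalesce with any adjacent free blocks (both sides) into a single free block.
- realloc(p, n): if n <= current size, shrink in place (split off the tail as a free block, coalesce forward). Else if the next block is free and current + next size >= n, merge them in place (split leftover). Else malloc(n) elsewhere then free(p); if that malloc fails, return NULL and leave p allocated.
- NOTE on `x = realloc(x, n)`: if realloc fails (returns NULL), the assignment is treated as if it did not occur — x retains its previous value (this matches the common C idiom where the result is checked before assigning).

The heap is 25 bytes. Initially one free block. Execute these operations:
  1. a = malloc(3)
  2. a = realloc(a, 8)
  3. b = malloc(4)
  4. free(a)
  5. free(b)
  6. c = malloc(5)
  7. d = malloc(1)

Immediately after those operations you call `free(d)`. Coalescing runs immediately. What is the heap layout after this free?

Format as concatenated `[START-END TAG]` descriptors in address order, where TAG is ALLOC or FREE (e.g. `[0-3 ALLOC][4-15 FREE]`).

Op 1: a = malloc(3) -> a = 0; heap: [0-2 ALLOC][3-24 FREE]
Op 2: a = realloc(a, 8) -> a = 0; heap: [0-7 ALLOC][8-24 FREE]
Op 3: b = malloc(4) -> b = 8; heap: [0-7 ALLOC][8-11 ALLOC][12-24 FREE]
Op 4: free(a) -> (freed a); heap: [0-7 FREE][8-11 ALLOC][12-24 FREE]
Op 5: free(b) -> (freed b); heap: [0-24 FREE]
Op 6: c = malloc(5) -> c = 0; heap: [0-4 ALLOC][5-24 FREE]
Op 7: d = malloc(1) -> d = 5; heap: [0-4 ALLOC][5-5 ALLOC][6-24 FREE]
free(d): d = 5 -> block [5-5 ALLOC]; mark free, coalesce with adjacent free neighbors -> [0-4 ALLOC][5-24 FREE]

Answer: [0-4 ALLOC][5-24 FREE]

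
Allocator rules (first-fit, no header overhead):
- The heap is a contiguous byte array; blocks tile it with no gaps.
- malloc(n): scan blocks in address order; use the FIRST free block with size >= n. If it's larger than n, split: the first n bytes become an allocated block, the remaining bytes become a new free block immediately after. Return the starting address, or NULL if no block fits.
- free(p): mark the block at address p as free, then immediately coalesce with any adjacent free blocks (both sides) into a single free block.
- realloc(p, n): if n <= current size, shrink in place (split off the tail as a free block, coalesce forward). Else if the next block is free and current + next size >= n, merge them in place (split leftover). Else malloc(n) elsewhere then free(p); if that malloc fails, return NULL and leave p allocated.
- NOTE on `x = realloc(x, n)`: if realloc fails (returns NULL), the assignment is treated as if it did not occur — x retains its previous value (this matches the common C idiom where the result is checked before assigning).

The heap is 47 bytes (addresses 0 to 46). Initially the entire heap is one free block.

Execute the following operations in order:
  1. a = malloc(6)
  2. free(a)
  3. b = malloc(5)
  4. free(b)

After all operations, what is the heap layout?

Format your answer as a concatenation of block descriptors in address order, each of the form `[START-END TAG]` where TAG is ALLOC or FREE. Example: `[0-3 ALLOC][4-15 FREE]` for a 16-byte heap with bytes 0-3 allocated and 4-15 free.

Answer: [0-46 FREE]

Derivation:
Op 1: a = malloc(6) -> a = 0; heap: [0-5 ALLOC][6-46 FREE]
Op 2: free(a) -> (freed a); heap: [0-46 FREE]
Op 3: b = malloc(5) -> b = 0; heap: [0-4 ALLOC][5-46 FREE]
Op 4: free(b) -> (freed b); heap: [0-46 FREE]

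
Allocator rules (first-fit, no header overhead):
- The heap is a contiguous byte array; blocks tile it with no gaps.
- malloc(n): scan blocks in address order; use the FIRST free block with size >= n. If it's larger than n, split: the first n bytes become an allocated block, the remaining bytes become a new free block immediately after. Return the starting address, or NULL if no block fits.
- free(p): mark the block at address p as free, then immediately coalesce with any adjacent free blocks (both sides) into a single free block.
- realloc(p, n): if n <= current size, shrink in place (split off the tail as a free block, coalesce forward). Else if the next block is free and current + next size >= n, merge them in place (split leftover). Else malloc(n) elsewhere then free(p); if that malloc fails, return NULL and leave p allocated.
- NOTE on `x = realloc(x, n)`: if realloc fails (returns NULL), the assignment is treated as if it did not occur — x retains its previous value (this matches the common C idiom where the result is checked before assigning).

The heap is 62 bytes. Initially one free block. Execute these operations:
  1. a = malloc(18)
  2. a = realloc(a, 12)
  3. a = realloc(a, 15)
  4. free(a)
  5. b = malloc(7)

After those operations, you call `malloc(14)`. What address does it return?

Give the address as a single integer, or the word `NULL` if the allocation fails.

Op 1: a = malloc(18) -> a = 0; heap: [0-17 ALLOC][18-61 FREE]
Op 2: a = realloc(a, 12) -> a = 0; heap: [0-11 ALLOC][12-61 FREE]
Op 3: a = realloc(a, 15) -> a = 0; heap: [0-14 ALLOC][15-61 FREE]
Op 4: free(a) -> (freed a); heap: [0-61 FREE]
Op 5: b = malloc(7) -> b = 0; heap: [0-6 ALLOC][7-61 FREE]
malloc(14): first-fit scan over [0-6 ALLOC][7-61 FREE] -> 7

Answer: 7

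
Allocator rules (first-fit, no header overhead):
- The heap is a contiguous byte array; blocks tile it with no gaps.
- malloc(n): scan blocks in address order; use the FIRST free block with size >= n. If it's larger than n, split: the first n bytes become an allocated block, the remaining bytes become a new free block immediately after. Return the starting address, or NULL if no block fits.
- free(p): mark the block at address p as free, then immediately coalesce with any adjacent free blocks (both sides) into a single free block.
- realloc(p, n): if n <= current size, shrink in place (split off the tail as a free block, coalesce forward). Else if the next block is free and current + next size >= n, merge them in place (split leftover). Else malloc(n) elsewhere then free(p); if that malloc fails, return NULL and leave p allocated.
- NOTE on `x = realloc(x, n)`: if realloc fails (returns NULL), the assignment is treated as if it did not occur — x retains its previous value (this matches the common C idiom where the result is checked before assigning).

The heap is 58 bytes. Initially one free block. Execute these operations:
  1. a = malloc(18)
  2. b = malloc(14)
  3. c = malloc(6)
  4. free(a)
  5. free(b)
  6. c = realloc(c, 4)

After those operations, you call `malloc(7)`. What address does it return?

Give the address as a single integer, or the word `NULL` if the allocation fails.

Answer: 0

Derivation:
Op 1: a = malloc(18) -> a = 0; heap: [0-17 ALLOC][18-57 FREE]
Op 2: b = malloc(14) -> b = 18; heap: [0-17 ALLOC][18-31 ALLOC][32-57 FREE]
Op 3: c = malloc(6) -> c = 32; heap: [0-17 ALLOC][18-31 ALLOC][32-37 ALLOC][38-57 FREE]
Op 4: free(a) -> (freed a); heap: [0-17 FREE][18-31 ALLOC][32-37 ALLOC][38-57 FREE]
Op 5: free(b) -> (freed b); heap: [0-31 FREE][32-37 ALLOC][38-57 FREE]
Op 6: c = realloc(c, 4) -> c = 32; heap: [0-31 FREE][32-35 ALLOC][36-57 FREE]
malloc(7): first-fit scan over [0-31 FREE][32-35 ALLOC][36-57 FREE] -> 0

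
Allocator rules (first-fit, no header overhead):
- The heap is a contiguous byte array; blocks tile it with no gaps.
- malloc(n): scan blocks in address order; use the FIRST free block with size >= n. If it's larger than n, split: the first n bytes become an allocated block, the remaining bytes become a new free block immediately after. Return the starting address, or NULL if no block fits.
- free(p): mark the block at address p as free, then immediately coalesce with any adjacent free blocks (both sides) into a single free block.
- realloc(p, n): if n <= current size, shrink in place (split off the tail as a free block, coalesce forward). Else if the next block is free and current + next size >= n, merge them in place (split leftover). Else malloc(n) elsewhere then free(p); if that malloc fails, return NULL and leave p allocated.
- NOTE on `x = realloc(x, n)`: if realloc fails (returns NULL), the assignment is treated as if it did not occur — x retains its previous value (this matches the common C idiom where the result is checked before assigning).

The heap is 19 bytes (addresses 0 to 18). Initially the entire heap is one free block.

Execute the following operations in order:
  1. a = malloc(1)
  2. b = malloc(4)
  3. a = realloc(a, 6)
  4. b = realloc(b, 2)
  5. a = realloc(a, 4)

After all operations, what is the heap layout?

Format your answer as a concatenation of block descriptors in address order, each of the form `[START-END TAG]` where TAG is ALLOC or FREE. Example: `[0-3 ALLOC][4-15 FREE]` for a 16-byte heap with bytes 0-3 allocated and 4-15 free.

Answer: [0-0 FREE][1-2 ALLOC][3-4 FREE][5-8 ALLOC][9-18 FREE]

Derivation:
Op 1: a = malloc(1) -> a = 0; heap: [0-0 ALLOC][1-18 FREE]
Op 2: b = malloc(4) -> b = 1; heap: [0-0 ALLOC][1-4 ALLOC][5-18 FREE]
Op 3: a = realloc(a, 6) -> a = 5; heap: [0-0 FREE][1-4 ALLOC][5-10 ALLOC][11-18 FREE]
Op 4: b = realloc(b, 2) -> b = 1; heap: [0-0 FREE][1-2 ALLOC][3-4 FREE][5-10 ALLOC][11-18 FREE]
Op 5: a = realloc(a, 4) -> a = 5; heap: [0-0 FREE][1-2 ALLOC][3-4 FREE][5-8 ALLOC][9-18 FREE]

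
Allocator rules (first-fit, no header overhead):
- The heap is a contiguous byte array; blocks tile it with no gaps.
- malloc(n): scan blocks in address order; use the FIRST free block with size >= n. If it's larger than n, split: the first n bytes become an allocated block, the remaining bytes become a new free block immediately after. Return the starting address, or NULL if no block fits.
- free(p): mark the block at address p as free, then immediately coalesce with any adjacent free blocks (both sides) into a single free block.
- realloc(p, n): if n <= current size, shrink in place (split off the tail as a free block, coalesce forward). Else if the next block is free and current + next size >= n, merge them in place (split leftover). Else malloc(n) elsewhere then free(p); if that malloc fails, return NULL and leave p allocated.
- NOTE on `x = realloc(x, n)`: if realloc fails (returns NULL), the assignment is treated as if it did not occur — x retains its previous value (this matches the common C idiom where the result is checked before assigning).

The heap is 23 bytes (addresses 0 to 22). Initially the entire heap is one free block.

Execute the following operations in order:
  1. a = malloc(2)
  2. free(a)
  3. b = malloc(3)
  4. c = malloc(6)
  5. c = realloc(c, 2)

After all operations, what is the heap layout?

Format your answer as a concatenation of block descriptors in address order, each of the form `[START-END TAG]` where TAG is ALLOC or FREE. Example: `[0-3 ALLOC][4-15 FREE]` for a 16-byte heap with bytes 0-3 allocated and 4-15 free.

Answer: [0-2 ALLOC][3-4 ALLOC][5-22 FREE]

Derivation:
Op 1: a = malloc(2) -> a = 0; heap: [0-1 ALLOC][2-22 FREE]
Op 2: free(a) -> (freed a); heap: [0-22 FREE]
Op 3: b = malloc(3) -> b = 0; heap: [0-2 ALLOC][3-22 FREE]
Op 4: c = malloc(6) -> c = 3; heap: [0-2 ALLOC][3-8 ALLOC][9-22 FREE]
Op 5: c = realloc(c, 2) -> c = 3; heap: [0-2 ALLOC][3-4 ALLOC][5-22 FREE]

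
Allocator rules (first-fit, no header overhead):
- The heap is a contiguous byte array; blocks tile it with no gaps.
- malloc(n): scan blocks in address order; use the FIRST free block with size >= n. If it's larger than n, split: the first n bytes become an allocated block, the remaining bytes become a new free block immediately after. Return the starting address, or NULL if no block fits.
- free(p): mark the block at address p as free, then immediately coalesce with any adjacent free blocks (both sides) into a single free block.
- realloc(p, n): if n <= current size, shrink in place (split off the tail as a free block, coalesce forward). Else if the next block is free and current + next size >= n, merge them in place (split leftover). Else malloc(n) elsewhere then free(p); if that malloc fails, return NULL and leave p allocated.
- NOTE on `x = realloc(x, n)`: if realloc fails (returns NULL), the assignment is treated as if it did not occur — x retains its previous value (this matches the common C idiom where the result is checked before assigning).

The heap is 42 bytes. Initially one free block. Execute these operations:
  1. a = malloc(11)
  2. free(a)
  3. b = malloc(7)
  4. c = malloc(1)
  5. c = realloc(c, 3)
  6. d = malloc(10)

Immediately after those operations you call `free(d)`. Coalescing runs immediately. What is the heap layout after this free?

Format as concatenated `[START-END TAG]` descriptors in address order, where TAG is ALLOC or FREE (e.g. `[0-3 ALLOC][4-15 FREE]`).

Op 1: a = malloc(11) -> a = 0; heap: [0-10 ALLOC][11-41 FREE]
Op 2: free(a) -> (freed a); heap: [0-41 FREE]
Op 3: b = malloc(7) -> b = 0; heap: [0-6 ALLOC][7-41 FREE]
Op 4: c = malloc(1) -> c = 7; heap: [0-6 ALLOC][7-7 ALLOC][8-41 FREE]
Op 5: c = realloc(c, 3) -> c = 7; heap: [0-6 ALLOC][7-9 ALLOC][10-41 FREE]
Op 6: d = malloc(10) -> d = 10; heap: [0-6 ALLOC][7-9 ALLOC][10-19 ALLOC][20-41 FREE]
free(d): d = 10 -> block [10-19 ALLOC]; mark free, coalesce with adjacent free neighbors -> [0-6 ALLOC][7-9 ALLOC][10-41 FREE]

Answer: [0-6 ALLOC][7-9 ALLOC][10-41 FREE]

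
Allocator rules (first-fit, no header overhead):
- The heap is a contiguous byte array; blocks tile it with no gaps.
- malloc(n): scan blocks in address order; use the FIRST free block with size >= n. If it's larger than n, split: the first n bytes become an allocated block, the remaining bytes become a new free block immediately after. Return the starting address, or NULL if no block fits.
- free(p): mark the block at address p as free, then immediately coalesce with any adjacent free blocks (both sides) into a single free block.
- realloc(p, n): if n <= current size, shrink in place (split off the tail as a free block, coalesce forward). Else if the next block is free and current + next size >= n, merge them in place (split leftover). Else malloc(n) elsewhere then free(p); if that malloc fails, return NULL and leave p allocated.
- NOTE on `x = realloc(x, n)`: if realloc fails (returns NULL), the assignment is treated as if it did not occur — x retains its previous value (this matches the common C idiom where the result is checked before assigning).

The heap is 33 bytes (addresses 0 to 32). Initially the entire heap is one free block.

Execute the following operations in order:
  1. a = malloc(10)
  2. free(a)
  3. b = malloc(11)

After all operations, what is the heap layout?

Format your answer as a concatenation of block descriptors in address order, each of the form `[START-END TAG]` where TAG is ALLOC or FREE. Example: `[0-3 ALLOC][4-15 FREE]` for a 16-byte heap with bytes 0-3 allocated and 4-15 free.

Answer: [0-10 ALLOC][11-32 FREE]

Derivation:
Op 1: a = malloc(10) -> a = 0; heap: [0-9 ALLOC][10-32 FREE]
Op 2: free(a) -> (freed a); heap: [0-32 FREE]
Op 3: b = malloc(11) -> b = 0; heap: [0-10 ALLOC][11-32 FREE]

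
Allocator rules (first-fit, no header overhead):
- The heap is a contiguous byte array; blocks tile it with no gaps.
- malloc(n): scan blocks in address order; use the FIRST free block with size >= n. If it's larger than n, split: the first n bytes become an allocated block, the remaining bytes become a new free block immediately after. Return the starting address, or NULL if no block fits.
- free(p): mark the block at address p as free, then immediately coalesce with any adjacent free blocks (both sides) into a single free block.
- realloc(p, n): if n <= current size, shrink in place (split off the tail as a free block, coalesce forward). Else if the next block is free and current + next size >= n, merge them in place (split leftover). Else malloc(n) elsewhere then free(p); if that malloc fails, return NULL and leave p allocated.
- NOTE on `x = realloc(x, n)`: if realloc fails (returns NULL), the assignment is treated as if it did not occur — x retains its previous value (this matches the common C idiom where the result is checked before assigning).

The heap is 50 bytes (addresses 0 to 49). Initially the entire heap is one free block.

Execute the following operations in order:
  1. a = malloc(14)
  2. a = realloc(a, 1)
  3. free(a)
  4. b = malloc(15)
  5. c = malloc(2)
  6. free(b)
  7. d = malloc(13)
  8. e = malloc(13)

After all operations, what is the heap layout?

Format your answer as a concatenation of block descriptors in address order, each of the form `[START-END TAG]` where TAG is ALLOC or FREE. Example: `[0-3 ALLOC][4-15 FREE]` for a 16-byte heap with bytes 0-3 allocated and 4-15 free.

Answer: [0-12 ALLOC][13-14 FREE][15-16 ALLOC][17-29 ALLOC][30-49 FREE]

Derivation:
Op 1: a = malloc(14) -> a = 0; heap: [0-13 ALLOC][14-49 FREE]
Op 2: a = realloc(a, 1) -> a = 0; heap: [0-0 ALLOC][1-49 FREE]
Op 3: free(a) -> (freed a); heap: [0-49 FREE]
Op 4: b = malloc(15) -> b = 0; heap: [0-14 ALLOC][15-49 FREE]
Op 5: c = malloc(2) -> c = 15; heap: [0-14 ALLOC][15-16 ALLOC][17-49 FREE]
Op 6: free(b) -> (freed b); heap: [0-14 FREE][15-16 ALLOC][17-49 FREE]
Op 7: d = malloc(13) -> d = 0; heap: [0-12 ALLOC][13-14 FREE][15-16 ALLOC][17-49 FREE]
Op 8: e = malloc(13) -> e = 17; heap: [0-12 ALLOC][13-14 FREE][15-16 ALLOC][17-29 ALLOC][30-49 FREE]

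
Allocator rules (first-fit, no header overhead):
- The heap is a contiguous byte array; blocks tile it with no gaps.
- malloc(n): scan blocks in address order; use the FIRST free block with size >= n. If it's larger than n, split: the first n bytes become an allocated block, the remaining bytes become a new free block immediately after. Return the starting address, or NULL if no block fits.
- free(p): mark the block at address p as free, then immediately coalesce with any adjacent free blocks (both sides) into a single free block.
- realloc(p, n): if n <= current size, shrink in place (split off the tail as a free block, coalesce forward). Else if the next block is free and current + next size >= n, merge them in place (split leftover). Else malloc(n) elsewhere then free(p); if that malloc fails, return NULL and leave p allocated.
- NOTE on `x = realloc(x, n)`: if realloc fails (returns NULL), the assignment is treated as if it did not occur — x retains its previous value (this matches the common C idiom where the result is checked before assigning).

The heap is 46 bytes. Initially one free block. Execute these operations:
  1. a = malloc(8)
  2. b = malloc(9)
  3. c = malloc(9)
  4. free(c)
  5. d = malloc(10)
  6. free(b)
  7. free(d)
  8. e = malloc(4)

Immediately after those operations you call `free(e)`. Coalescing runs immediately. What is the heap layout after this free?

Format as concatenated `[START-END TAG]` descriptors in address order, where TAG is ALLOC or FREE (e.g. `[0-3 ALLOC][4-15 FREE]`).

Op 1: a = malloc(8) -> a = 0; heap: [0-7 ALLOC][8-45 FREE]
Op 2: b = malloc(9) -> b = 8; heap: [0-7 ALLOC][8-16 ALLOC][17-45 FREE]
Op 3: c = malloc(9) -> c = 17; heap: [0-7 ALLOC][8-16 ALLOC][17-25 ALLOC][26-45 FREE]
Op 4: free(c) -> (freed c); heap: [0-7 ALLOC][8-16 ALLOC][17-45 FREE]
Op 5: d = malloc(10) -> d = 17; heap: [0-7 ALLOC][8-16 ALLOC][17-26 ALLOC][27-45 FREE]
Op 6: free(b) -> (freed b); heap: [0-7 ALLOC][8-16 FREE][17-26 ALLOC][27-45 FREE]
Op 7: free(d) -> (freed d); heap: [0-7 ALLOC][8-45 FREE]
Op 8: e = malloc(4) -> e = 8; heap: [0-7 ALLOC][8-11 ALLOC][12-45 FREE]
free(e): e = 8 -> block [8-11 ALLOC]; mark free, coalesce with adjacent free neighbors -> [0-7 ALLOC][8-45 FREE]

Answer: [0-7 ALLOC][8-45 FREE]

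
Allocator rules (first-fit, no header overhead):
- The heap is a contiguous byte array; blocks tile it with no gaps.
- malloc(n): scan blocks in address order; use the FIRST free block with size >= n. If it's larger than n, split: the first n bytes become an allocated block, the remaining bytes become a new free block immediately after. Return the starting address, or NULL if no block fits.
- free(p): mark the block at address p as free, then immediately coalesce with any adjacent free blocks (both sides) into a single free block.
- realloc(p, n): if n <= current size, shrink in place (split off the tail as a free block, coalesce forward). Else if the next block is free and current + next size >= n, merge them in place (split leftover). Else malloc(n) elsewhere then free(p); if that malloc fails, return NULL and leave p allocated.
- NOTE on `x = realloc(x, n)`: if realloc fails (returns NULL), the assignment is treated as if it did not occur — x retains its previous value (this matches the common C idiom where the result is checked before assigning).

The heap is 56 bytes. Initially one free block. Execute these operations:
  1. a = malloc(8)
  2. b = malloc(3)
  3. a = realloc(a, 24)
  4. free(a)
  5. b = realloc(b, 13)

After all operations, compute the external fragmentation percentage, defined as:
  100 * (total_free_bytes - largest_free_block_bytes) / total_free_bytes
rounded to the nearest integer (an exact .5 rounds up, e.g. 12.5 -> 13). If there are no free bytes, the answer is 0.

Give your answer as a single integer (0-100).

Op 1: a = malloc(8) -> a = 0; heap: [0-7 ALLOC][8-55 FREE]
Op 2: b = malloc(3) -> b = 8; heap: [0-7 ALLOC][8-10 ALLOC][11-55 FREE]
Op 3: a = realloc(a, 24) -> a = 11; heap: [0-7 FREE][8-10 ALLOC][11-34 ALLOC][35-55 FREE]
Op 4: free(a) -> (freed a); heap: [0-7 FREE][8-10 ALLOC][11-55 FREE]
Op 5: b = realloc(b, 13) -> b = 8; heap: [0-7 FREE][8-20 ALLOC][21-55 FREE]
Free blocks: [8 35] total_free=43 largest=35 -> 100*(43-35)/43 = 800/43 ≈ 18.605 -> rounds to 19

Answer: 19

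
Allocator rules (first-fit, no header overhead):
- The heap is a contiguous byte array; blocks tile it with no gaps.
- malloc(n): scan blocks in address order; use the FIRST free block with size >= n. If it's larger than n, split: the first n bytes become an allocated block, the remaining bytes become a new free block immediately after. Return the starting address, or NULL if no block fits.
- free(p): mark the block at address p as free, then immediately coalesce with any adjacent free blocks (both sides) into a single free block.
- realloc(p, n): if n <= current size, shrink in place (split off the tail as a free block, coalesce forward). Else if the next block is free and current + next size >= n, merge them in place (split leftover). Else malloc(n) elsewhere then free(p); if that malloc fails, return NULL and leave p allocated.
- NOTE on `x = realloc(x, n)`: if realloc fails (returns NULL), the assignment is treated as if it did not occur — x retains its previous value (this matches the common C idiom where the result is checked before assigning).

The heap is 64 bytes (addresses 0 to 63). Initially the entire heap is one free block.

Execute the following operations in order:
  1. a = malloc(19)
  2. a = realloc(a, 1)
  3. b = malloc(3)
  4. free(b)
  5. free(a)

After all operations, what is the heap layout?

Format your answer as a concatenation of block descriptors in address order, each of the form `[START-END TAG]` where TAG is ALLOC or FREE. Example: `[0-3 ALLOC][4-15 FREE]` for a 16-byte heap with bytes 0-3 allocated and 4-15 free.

Answer: [0-63 FREE]

Derivation:
Op 1: a = malloc(19) -> a = 0; heap: [0-18 ALLOC][19-63 FREE]
Op 2: a = realloc(a, 1) -> a = 0; heap: [0-0 ALLOC][1-63 FREE]
Op 3: b = malloc(3) -> b = 1; heap: [0-0 ALLOC][1-3 ALLOC][4-63 FREE]
Op 4: free(b) -> (freed b); heap: [0-0 ALLOC][1-63 FREE]
Op 5: free(a) -> (freed a); heap: [0-63 FREE]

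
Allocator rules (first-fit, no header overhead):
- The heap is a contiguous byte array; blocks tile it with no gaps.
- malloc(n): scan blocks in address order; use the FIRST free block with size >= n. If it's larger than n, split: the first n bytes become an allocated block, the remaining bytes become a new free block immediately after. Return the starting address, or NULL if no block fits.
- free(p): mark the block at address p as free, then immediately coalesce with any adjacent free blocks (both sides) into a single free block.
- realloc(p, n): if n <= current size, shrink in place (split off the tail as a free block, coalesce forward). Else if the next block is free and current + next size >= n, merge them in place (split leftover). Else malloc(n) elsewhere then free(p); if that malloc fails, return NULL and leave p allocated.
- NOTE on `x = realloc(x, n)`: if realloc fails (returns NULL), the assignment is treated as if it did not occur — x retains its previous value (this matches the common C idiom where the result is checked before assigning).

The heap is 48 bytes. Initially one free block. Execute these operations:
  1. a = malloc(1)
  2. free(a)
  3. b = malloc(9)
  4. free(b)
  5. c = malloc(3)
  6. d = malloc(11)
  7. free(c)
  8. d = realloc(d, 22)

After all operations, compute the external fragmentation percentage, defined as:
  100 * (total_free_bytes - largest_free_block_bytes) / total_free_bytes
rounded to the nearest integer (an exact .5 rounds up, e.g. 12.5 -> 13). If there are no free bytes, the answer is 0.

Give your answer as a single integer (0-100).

Answer: 12

Derivation:
Op 1: a = malloc(1) -> a = 0; heap: [0-0 ALLOC][1-47 FREE]
Op 2: free(a) -> (freed a); heap: [0-47 FREE]
Op 3: b = malloc(9) -> b = 0; heap: [0-8 ALLOC][9-47 FREE]
Op 4: free(b) -> (freed b); heap: [0-47 FREE]
Op 5: c = malloc(3) -> c = 0; heap: [0-2 ALLOC][3-47 FREE]
Op 6: d = malloc(11) -> d = 3; heap: [0-2 ALLOC][3-13 ALLOC][14-47 FREE]
Op 7: free(c) -> (freed c); heap: [0-2 FREE][3-13 ALLOC][14-47 FREE]
Op 8: d = realloc(d, 22) -> d = 3; heap: [0-2 FREE][3-24 ALLOC][25-47 FREE]
Free blocks: [3 23] total_free=26 largest=23 -> 100*(26-23)/26 = 300/26 ≈ 11.538 -> rounds to 12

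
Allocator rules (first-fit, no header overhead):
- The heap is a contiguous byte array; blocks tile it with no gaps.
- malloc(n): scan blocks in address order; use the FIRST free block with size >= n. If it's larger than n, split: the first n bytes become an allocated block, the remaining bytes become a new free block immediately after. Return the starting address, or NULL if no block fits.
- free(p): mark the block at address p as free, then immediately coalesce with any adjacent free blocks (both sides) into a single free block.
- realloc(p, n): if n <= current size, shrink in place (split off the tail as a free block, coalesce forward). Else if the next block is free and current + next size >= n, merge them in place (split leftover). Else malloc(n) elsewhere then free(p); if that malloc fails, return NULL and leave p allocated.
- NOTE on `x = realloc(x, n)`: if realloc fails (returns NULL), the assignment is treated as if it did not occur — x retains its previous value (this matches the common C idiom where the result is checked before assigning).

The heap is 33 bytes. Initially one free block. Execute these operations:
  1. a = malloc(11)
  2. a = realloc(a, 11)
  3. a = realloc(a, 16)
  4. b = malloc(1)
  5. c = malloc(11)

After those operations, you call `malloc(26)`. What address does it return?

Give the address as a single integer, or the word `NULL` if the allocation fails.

Answer: NULL

Derivation:
Op 1: a = malloc(11) -> a = 0; heap: [0-10 ALLOC][11-32 FREE]
Op 2: a = realloc(a, 11) -> a = 0; heap: [0-10 ALLOC][11-32 FREE]
Op 3: a = realloc(a, 16) -> a = 0; heap: [0-15 ALLOC][16-32 FREE]
Op 4: b = malloc(1) -> b = 16; heap: [0-15 ALLOC][16-16 ALLOC][17-32 FREE]
Op 5: c = malloc(11) -> c = 17; heap: [0-15 ALLOC][16-16 ALLOC][17-27 ALLOC][28-32 FREE]
malloc(26): first-fit scan over [0-15 ALLOC][16-16 ALLOC][17-27 ALLOC][28-32 FREE] -> NULL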